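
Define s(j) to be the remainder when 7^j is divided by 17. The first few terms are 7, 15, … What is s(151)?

Listing terms: s(1) = 7, s(2) = 15, s(3) = 3, s(4) = 4, s(5) = 11, s(6) = 9, s(7) = 12, s(8) = 16, s(9) = 10, s(10) = 2, s(11) = 14, s(12) = 13, s(13) = 6, s(14) = 8, s(15) = 5, s(16) = 1, s(17) = 7.
Since s(17) = s(1) = 7, the sequence is periodic with period 16.
(151 - 1) mod 16 = 6, so s(151) = s(7) = 12.

12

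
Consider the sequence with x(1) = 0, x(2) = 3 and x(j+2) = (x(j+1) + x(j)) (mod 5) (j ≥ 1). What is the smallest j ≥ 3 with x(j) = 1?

4

We have x(1) = 0,  x(2) = 3,  x(3) = 3,  x(4) = 1,  x(5) = 4,  x(6) = 0,  x(7) = 4,  x(8) = 4,  x(9) = 3,  x(10) = 2,  x(11) = 0,  x(12) = 2,  x(13) = 2,  x(14) = 4,  x(15) = 1,  x(16) = 0,  x(17) = 1,  x(18) = 1,  x(19) = 2,  x(20) = 3,  x(21) = 0,  x(22) = 3.
Since (x(21), x(22)) = (x(1), x(2)) = (0, 3) (two consecutive terms determine the rest), the sequence is periodic with period 20.
The value 1 first appears (with j ≥ 3) at x(4).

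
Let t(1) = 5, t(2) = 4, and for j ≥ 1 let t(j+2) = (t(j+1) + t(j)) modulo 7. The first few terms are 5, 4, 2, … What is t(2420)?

6

t(1) = 5, t(2) = 4, t(3) = 2, t(4) = 6, t(5) = 1, t(6) = 0, t(7) = 1, t(8) = 1, t(9) = 2, t(10) = 3, t(11) = 5, t(12) = 1, t(13) = 6, t(14) = 0, t(15) = 6, t(16) = 6, t(17) = 5, t(18) = 4.
Since (t(17), t(18)) = (t(1), t(2)) = (5, 4) (two consecutive terms determine the rest), the sequence is periodic with period 16.
So t(2420) = t(1 + ((2420-1) mod 16)) = t(4) = 6.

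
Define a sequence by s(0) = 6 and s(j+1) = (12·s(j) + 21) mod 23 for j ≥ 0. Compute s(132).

Listing terms: s(0) = 6, s(1) = 1, s(2) = 10, s(3) = 3, s(4) = 11, s(5) = 15, s(6) = 17, s(7) = 18, s(8) = 7, s(9) = 13, s(10) = 16, s(11) = 6.
The sequence repeats with period 11.
(132 - 0) mod 11 = 0, so s(132) = s(0) = 6.

6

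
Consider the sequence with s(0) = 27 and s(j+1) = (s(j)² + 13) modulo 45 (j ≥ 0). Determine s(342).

s(0) = 27; s(1) = 22; s(2) = 2; s(3) = 17; s(4) = 32; s(5) = 2.
Since s(5) = s(2) = 2, the sequence is eventually periodic: after a pre-period of length 2 it cycles with period 3.
For j ≥ 2, s(j) depends only on (j - 2) mod 3. (342 - 2) mod 3 = 1, so s(342) = s(3) = 17.

17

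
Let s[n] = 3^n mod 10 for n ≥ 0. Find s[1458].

We have s[0] = 1,  s[1] = 3,  s[2] = 9,  s[3] = 7,  s[4] = 1.
The sequence repeats with period 4.
(1458 - 0) mod 4 = 2, so s[1458] = s[2] = 9.

9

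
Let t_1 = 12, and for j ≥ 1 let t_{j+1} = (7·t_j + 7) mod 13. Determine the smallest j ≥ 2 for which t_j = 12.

13

Listing terms: t_1 = 12; t_2 = 0; t_3 = 7; t_4 = 4; t_5 = 9; t_6 = 5; t_7 = 3; t_8 = 2; t_9 = 8; t_{10} = 11; t_{11} = 6; t_{12} = 10; t_{13} = 12.
The sequence repeats with period 12.
The value 12 next appears (with j ≥ 2) at t_{13}.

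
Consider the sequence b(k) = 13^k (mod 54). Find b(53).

Computing terms: b(0) = 1; b(1) = 13; b(2) = 7; b(3) = 37; b(4) = 49; b(5) = 43; b(6) = 19; b(7) = 31; b(8) = 25; b(9) = 1.
Since b(9) = b(0) = 1, the sequence is periodic with period 9.
So b(53) = b(0 + ((53-0) mod 9)) = b(8) = 25.

25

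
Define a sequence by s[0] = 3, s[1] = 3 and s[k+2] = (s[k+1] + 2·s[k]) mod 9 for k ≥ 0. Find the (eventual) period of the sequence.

6

s[0] = 3, s[1] = 3, s[2] = 0, s[3] = 6, s[4] = 6, s[5] = 0, s[6] = 3, s[7] = 3.
The sequence repeats with period 6.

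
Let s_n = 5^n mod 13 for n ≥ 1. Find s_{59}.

Computing terms: s_1 = 5,  s_2 = 12,  s_3 = 8,  s_4 = 1,  s_5 = 5.
The sequence repeats with period 4.
So s_{59} = s_{1 + ((59-1) mod 4)} = s_3 = 8.

8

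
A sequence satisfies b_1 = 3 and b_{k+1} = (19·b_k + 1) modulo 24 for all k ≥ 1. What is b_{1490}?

We have b_1 = 3,  b_2 = 10,  b_3 = 23,  b_4 = 6,  b_5 = 19,  b_6 = 2,  b_7 = 15,  b_8 = 22,  b_9 = 11,  b_{10} = 18,  b_{11} = 7,  b_{12} = 14,  b_{13} = 3.
The sequence repeats with period 12.
(1490 - 1) mod 12 = 1, so b_{1490} = b_2 = 10.

10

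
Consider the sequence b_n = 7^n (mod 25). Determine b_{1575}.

18

Computing terms: b_1 = 7,  b_2 = 24,  b_3 = 18,  b_4 = 1,  b_5 = 7.
The sequence repeats with period 4.
So b_{1575} = b_{1 + ((1575-1) mod 4)} = b_3 = 18.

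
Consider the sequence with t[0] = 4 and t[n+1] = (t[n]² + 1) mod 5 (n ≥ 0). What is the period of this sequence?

3

We have t[0] = 4,  t[1] = 2,  t[2] = 0,  t[3] = 1,  t[4] = 2.
Since t[4] = t[1] = 2, the sequence is eventually periodic: after a pre-period of length 1 it cycles with period 3.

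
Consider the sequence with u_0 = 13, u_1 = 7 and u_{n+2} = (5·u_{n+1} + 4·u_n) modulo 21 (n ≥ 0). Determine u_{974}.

We have u_0 = 13; u_1 = 7; u_2 = 3; u_3 = 1; u_4 = 17; u_5 = 5; u_6 = 9; u_7 = 2; u_8 = 4; u_9 = 7; u_{10} = 9; u_{11} = 10; u_{12} = 2; u_{13} = 8; u_{14} = 6; u_{15} = 20; u_{16} = 19; u_{17} = 7; u_{18} = 6; u_{19} = 16; u_{20} = 20; u_{21} = 17; u_{22} = 18; u_{23} = 11; u_{24} = 1; u_{25} = 7; u_{26} = 18; u_{27} = 13; u_{28} = 11; u_{29} = 2; u_{30} = 12; u_{31} = 5; u_{32} = 10; u_{33} = 7; u_{34} = 12; u_{35} = 4; u_{36} = 5; u_{37} = 20; u_{38} = 15; u_{39} = 8; u_{40} = 16; u_{41} = 7; u_{42} = 15; u_{43} = 19; u_{44} = 8; u_{45} = 11; u_{46} = 3; u_{47} = 17; u_{48} = 13; u_{49} = 7.
Since (u_{48}, u_{49}) = (u_0, u_1) = (13, 7) (two consecutive terms determine the rest), the sequence is periodic with period 48.
So u_{974} = u_{0 + ((974-0) mod 48)} = u_{14} = 6.

6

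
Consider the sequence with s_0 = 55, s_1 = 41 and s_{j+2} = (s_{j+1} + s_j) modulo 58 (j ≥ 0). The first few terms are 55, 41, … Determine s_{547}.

We have s_0 = 55,  s_1 = 41,  s_2 = 38,  s_3 = 21,  s_4 = 1,  s_5 = 22,  s_6 = 23,  s_7 = 45,  s_8 = 10,  s_9 = 55,  s_{10} = 7,  s_{11} = 4,  s_{12} = 11,  s_{13} = 15,  s_{14} = 26,  s_{15} = 41,  s_{16} = 9,  s_{17} = 50,  s_{18} = 1,  s_{19} = 51,  s_{20} = 52,  s_{21} = 45,  s_{22} = 39,  s_{23} = 26,  s_{24} = 7,  s_{25} = 33,  s_{26} = 40,  s_{27} = 15,  s_{28} = 55,  s_{29} = 12,  s_{30} = 9,  s_{31} = 21,  s_{32} = 30,  s_{33} = 51,  s_{34} = 23,  s_{35} = 16,  s_{36} = 39,  s_{37} = 55,  s_{38} = 36,  s_{39} = 33,  s_{40} = 11,  s_{41} = 44,  s_{42} = 55,  s_{43} = 41.
Since (s_{42}, s_{43}) = (s_0, s_1) = (55, 41) (two consecutive terms determine the rest), the sequence is periodic with period 42.
(547 - 0) mod 42 = 1, so s_{547} = s_1 = 41.

41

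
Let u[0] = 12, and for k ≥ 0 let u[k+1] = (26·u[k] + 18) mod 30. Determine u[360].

Computing terms: u[0] = 12,  u[1] = 0,  u[2] = 18,  u[3] = 6,  u[4] = 24,  u[5] = 12.
The sequence repeats with period 5.
(360 - 0) mod 5 = 0, so u[360] = u[0] = 12.

12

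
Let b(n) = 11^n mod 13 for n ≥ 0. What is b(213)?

We have b(0) = 1, b(1) = 11, b(2) = 4, b(3) = 5, b(4) = 3, b(5) = 7, b(6) = 12, b(7) = 2, b(8) = 9, b(9) = 8, b(10) = 10, b(11) = 6, b(12) = 1.
Since b(12) = b(0) = 1, the sequence is periodic with period 12.
So b(213) = b(0 + ((213-0) mod 12)) = b(9) = 8.

8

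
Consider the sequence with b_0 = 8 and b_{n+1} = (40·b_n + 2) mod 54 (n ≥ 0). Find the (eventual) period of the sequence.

b_0 = 8, b_1 = 52, b_2 = 30, b_3 = 14, b_4 = 22, b_5 = 18, b_6 = 20, b_7 = 46, b_8 = 6, b_9 = 26, b_{10} = 16, b_{11} = 48, b_{12} = 32, b_{13} = 40, b_{14} = 36, b_{15} = 38, b_{16} = 10, b_{17} = 24, b_{18} = 44, b_{19} = 34, b_{20} = 12, b_{21} = 50, b_{22} = 4, b_{23} = 0, b_{24} = 2, b_{25} = 28, b_{26} = 42, b_{27} = 8.
The sequence repeats with period 27.

27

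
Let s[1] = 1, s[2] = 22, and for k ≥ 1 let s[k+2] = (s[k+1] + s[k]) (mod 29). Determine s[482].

26

Computing terms: s[1] = 1; s[2] = 22; s[3] = 23; s[4] = 16; s[5] = 10; s[6] = 26; s[7] = 7; s[8] = 4; s[9] = 11; s[10] = 15; s[11] = 26; s[12] = 12; s[13] = 9; s[14] = 21; s[15] = 1; s[16] = 22.
The sequence repeats with period 14.
So s[482] = s[1 + ((482-1) mod 14)] = s[6] = 26.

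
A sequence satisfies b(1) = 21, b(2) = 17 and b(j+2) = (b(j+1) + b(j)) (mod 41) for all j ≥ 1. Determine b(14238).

12

Computing terms: b(1) = 21, b(2) = 17, b(3) = 38, b(4) = 14, b(5) = 11, b(6) = 25, b(7) = 36, b(8) = 20, b(9) = 15, b(10) = 35, b(11) = 9, b(12) = 3, b(13) = 12, b(14) = 15, b(15) = 27, b(16) = 1, b(17) = 28, b(18) = 29, b(19) = 16, b(20) = 4, b(21) = 20, b(22) = 24, b(23) = 3, b(24) = 27, b(25) = 30, b(26) = 16, b(27) = 5, b(28) = 21, b(29) = 26, b(30) = 6, b(31) = 32, b(32) = 38, b(33) = 29, b(34) = 26, b(35) = 14, b(36) = 40, b(37) = 13, b(38) = 12, b(39) = 25, b(40) = 37, b(41) = 21, b(42) = 17.
The sequence repeats with period 40.
(14238 - 1) mod 40 = 37, so b(14238) = b(38) = 12.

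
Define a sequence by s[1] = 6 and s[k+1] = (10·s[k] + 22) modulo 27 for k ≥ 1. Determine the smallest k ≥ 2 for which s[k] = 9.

We have s[1] = 6, s[2] = 1, s[3] = 5, s[4] = 18, s[5] = 13, s[6] = 17, s[7] = 3, s[8] = 25, s[9] = 2, s[10] = 15, s[11] = 10, s[12] = 14, s[13] = 0, s[14] = 22, s[15] = 26, s[16] = 12, s[17] = 7, s[18] = 11, s[19] = 24, s[20] = 19, s[21] = 23, s[22] = 9, s[23] = 4, s[24] = 8, s[25] = 21, s[26] = 16, s[27] = 20, s[28] = 6.
The sequence repeats with period 27.
The value 9 first appears (with k ≥ 2) at s[22].

22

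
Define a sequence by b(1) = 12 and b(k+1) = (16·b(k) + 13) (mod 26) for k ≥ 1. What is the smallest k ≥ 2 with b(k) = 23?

2

We have b(1) = 12; b(2) = 23; b(3) = 17; b(4) = 25; b(5) = 23.
Since b(5) = b(2) = 23, the sequence is eventually periodic: after a pre-period of length 1 it cycles with period 3.
The value 23 first appears (with k ≥ 2) at b(2).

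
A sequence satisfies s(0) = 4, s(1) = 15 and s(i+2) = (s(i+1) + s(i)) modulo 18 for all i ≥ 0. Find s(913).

We have s(0) = 4; s(1) = 15; s(2) = 1; s(3) = 16; s(4) = 17; s(5) = 15; s(6) = 14; s(7) = 11; s(8) = 7; s(9) = 0; s(10) = 7; s(11) = 7; s(12) = 14; s(13) = 3; s(14) = 17; s(15) = 2; s(16) = 1; s(17) = 3; s(18) = 4; s(19) = 7; s(20) = 11; s(21) = 0; s(22) = 11; s(23) = 11; s(24) = 4; s(25) = 15.
The sequence repeats with period 24.
(913 - 0) mod 24 = 1, so s(913) = s(1) = 15.

15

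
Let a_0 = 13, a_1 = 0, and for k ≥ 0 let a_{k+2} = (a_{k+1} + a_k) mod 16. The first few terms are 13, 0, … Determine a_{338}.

13

We have a_0 = 13, a_1 = 0, a_2 = 13, a_3 = 13, a_4 = 10, a_5 = 7, a_6 = 1, a_7 = 8, a_8 = 9, a_9 = 1, a_{10} = 10, a_{11} = 11, a_{12} = 5, a_{13} = 0, a_{14} = 5, a_{15} = 5, a_{16} = 10, a_{17} = 15, a_{18} = 9, a_{19} = 8, a_{20} = 1, a_{21} = 9, a_{22} = 10, a_{23} = 3, a_{24} = 13, a_{25} = 0.
The sequence repeats with period 24.
(338 - 0) mod 24 = 2, so a_{338} = a_2 = 13.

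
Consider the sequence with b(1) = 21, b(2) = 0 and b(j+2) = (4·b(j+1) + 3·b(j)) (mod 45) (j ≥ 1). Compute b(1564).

b(1) = 21,  b(2) = 0,  b(3) = 18,  b(4) = 27,  b(5) = 27,  b(6) = 9,  b(7) = 27,  b(8) = 0,  b(9) = 36,  b(10) = 9,  b(11) = 9,  b(12) = 18,  b(13) = 9,  b(14) = 0,  b(15) = 27,  b(16) = 18,  b(17) = 18,  b(18) = 36,  b(19) = 18,  b(20) = 0,  b(21) = 9,  b(22) = 36,  b(23) = 36,  b(24) = 27,  b(25) = 36,  b(26) = 0,  b(27) = 18.
Since (b(26), b(27)) = (b(2), b(3)) = (0, 18) (two consecutive terms determine the rest), the sequence is eventually periodic: after a pre-period of length 1 it cycles with period 24.
For j ≥ 2, b(j) depends only on (j - 2) mod 24. (1564 - 2) mod 24 = 2, so b(1564) = b(4) = 27.

27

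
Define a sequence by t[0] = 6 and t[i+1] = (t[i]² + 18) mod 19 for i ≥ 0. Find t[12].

Listing terms: t[0] = 6,  t[1] = 16,  t[2] = 8,  t[3] = 6.
The sequence repeats with period 3.
(12 - 0) mod 3 = 0, so t[12] = t[0] = 6.

6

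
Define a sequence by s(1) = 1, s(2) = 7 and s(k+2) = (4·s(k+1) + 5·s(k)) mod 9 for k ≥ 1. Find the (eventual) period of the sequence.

18

s(1) = 1; s(2) = 7; s(3) = 6; s(4) = 5; s(5) = 5; s(6) = 0; s(7) = 7; s(8) = 1; s(9) = 3; s(10) = 8; s(11) = 2; s(12) = 3; s(13) = 4; s(14) = 4; s(15) = 0; s(16) = 2; s(17) = 8; s(18) = 6; s(19) = 1; s(20) = 7.
Since (s(19), s(20)) = (s(1), s(2)) = (1, 7) (two consecutive terms determine the rest), the sequence is periodic with period 18.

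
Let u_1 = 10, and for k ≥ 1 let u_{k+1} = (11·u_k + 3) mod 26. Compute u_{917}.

Listing terms: u_1 = 10, u_2 = 9, u_3 = 24, u_4 = 7, u_5 = 2, u_6 = 25, u_7 = 18, u_8 = 19, u_9 = 4, u_{10} = 21, u_{11} = 0, u_{12} = 3, u_{13} = 10.
Since u_{13} = u_1 = 10, the sequence is periodic with period 12.
(917 - 1) mod 12 = 4, so u_{917} = u_5 = 2.

2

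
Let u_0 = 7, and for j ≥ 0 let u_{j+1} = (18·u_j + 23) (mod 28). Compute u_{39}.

We have u_0 = 7,  u_1 = 9,  u_2 = 17,  u_3 = 21,  u_4 = 9.
Since u_4 = u_1 = 9, the sequence is eventually periodic: after a pre-period of length 1 it cycles with period 3.
For j ≥ 1, u_j depends only on (j - 1) mod 3. (39 - 1) mod 3 = 2, so u_{39} = u_3 = 21.

21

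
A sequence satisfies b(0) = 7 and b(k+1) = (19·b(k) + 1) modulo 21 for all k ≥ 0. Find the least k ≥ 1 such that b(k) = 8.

1

b(0) = 7; b(1) = 8; b(2) = 6; b(3) = 10; b(4) = 2; b(5) = 18; b(6) = 7.
The sequence repeats with period 6.
The value 8 first appears (with k ≥ 1) at b(1).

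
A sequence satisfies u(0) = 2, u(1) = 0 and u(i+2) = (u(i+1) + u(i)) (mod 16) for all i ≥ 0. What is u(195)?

2

Computing terms: u(0) = 2, u(1) = 0, u(2) = 2, u(3) = 2, u(4) = 4, u(5) = 6, u(6) = 10, u(7) = 0, u(8) = 10, u(9) = 10, u(10) = 4, u(11) = 14, u(12) = 2, u(13) = 0.
The sequence repeats with period 12.
(195 - 0) mod 12 = 3, so u(195) = u(3) = 2.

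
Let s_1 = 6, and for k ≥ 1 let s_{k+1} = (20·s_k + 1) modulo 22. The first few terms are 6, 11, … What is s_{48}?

1

Listing terms: s_1 = 6; s_2 = 11; s_3 = 1; s_4 = 21; s_5 = 3; s_6 = 17; s_7 = 11.
Since s_7 = s_2 = 11, the sequence is eventually periodic: after a pre-period of length 1 it cycles with period 5.
For k ≥ 2, s_k depends only on (k - 2) mod 5. (48 - 2) mod 5 = 1, so s_{48} = s_3 = 1.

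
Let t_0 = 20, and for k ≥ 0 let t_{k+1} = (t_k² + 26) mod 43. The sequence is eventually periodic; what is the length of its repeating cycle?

Computing terms: t_0 = 20; t_1 = 39; t_2 = 42; t_3 = 27; t_4 = 24; t_5 = 0; t_6 = 26; t_7 = 14; t_8 = 7; t_9 = 32; t_{10} = 18; t_{11} = 6; t_{12} = 19; t_{13} = 0.
Since t_{13} = t_5 = 0, the sequence is eventually periodic: after a pre-period of length 5 it cycles with period 8.

8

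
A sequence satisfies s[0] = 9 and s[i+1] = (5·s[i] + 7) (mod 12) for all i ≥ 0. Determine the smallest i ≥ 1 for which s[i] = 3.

2

Listing terms: s[0] = 9, s[1] = 4, s[2] = 3, s[3] = 10, s[4] = 9.
The sequence repeats with period 4.
The value 3 first appears (with i ≥ 1) at s[2].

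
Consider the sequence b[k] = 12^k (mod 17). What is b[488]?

16

We have b[0] = 1; b[1] = 12; b[2] = 8; b[3] = 11; b[4] = 13; b[5] = 3; b[6] = 2; b[7] = 7; b[8] = 16; b[9] = 5; b[10] = 9; b[11] = 6; b[12] = 4; b[13] = 14; b[14] = 15; b[15] = 10; b[16] = 1.
Since b[16] = b[0] = 1, the sequence is periodic with period 16.
(488 - 0) mod 16 = 8, so b[488] = b[8] = 16.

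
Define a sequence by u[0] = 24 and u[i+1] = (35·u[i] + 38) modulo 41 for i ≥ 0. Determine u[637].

8

u[0] = 24,  u[1] = 17,  u[2] = 18,  u[3] = 12,  u[4] = 7,  u[5] = 37,  u[6] = 21,  u[7] = 35,  u[8] = 33,  u[9] = 4,  u[10] = 14,  u[11] = 36,  u[12] = 27,  u[13] = 40,  u[14] = 3,  u[15] = 20,  u[16] = 0,  u[17] = 38,  u[18] = 15,  u[19] = 30,  u[20] = 22,  u[21] = 29,  u[22] = 28,  u[23] = 34,  u[24] = 39,  u[25] = 9,  u[26] = 25,  u[27] = 11,  u[28] = 13,  u[29] = 1,  u[30] = 32,  u[31] = 10,  u[32] = 19,  u[33] = 6,  u[34] = 2,  u[35] = 26,  u[36] = 5,  u[37] = 8,  u[38] = 31,  u[39] = 16,  u[40] = 24.
Since u[40] = u[0] = 24, the sequence is periodic with period 40.
So u[637] = u[0 + ((637-0) mod 40)] = u[37] = 8.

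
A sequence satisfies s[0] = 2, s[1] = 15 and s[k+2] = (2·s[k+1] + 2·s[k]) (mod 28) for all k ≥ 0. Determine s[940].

16

We have s[0] = 2,  s[1] = 15,  s[2] = 6,  s[3] = 14,  s[4] = 12,  s[5] = 24,  s[6] = 16,  s[7] = 24,  s[8] = 24,  s[9] = 12,  s[10] = 16,  s[11] = 0,  s[12] = 4,  s[13] = 8,  s[14] = 24,  s[15] = 8,  s[16] = 8,  s[17] = 4,  s[18] = 24,  s[19] = 0,  s[20] = 20,  s[21] = 12,  s[22] = 8,  s[23] = 12,  s[24] = 12,  s[25] = 20,  s[26] = 8,  s[27] = 0,  s[28] = 16,  s[29] = 4,  s[30] = 12,  s[31] = 4,  s[32] = 4,  s[33] = 16,  s[34] = 12,  s[35] = 0,  s[36] = 24,  s[37] = 20,  s[38] = 4,  s[39] = 20,  s[40] = 20,  s[41] = 24,  s[42] = 4,  s[43] = 0,  s[44] = 8,  s[45] = 16,  s[46] = 20,  s[47] = 16,  s[48] = 16,  s[49] = 8,  s[50] = 20,  s[51] = 0,  s[52] = 12,  s[53] = 24.
Since (s[52], s[53]) = (s[4], s[5]) = (12, 24) (two consecutive terms determine the rest), the sequence is eventually periodic: after a pre-period of length 4 it cycles with period 48.
For k ≥ 4, s[k] depends only on (k - 4) mod 48. (940 - 4) mod 48 = 24, so s[940] = s[28] = 16.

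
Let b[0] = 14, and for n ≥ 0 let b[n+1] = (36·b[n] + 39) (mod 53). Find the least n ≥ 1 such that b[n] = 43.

b[0] = 14, b[1] = 13, b[2] = 30, b[3] = 6, b[4] = 43, b[5] = 50, b[6] = 37, b[7] = 46, b[8] = 52, b[9] = 3, b[10] = 41, b[11] = 31, b[12] = 42, b[13] = 14.
Since b[13] = b[0] = 14, the sequence is periodic with period 13.
The value 43 first appears (with n ≥ 1) at b[4].

4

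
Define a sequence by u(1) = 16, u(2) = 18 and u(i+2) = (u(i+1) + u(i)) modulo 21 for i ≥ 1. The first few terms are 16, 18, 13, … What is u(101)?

We have u(1) = 16,  u(2) = 18,  u(3) = 13,  u(4) = 10,  u(5) = 2,  u(6) = 12,  u(7) = 14,  u(8) = 5,  u(9) = 19,  u(10) = 3,  u(11) = 1,  u(12) = 4,  u(13) = 5,  u(14) = 9,  u(15) = 14,  u(16) = 2,  u(17) = 16,  u(18) = 18.
Since (u(17), u(18)) = (u(1), u(2)) = (16, 18) (two consecutive terms determine the rest), the sequence is periodic with period 16.
So u(101) = u(1 + ((101-1) mod 16)) = u(5) = 2.

2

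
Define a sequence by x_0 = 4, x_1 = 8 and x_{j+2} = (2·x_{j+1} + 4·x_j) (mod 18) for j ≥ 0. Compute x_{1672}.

We have x_0 = 4; x_1 = 8; x_2 = 14; x_3 = 6; x_4 = 14; x_5 = 16; x_6 = 16; x_7 = 6; x_8 = 4; x_9 = 14; x_{10} = 8; x_{11} = 0; x_{12} = 14; x_{13} = 10; x_{14} = 4; x_{15} = 12; x_{16} = 4; x_{17} = 2; x_{18} = 2; x_{19} = 12; x_{20} = 14; x_{21} = 4; x_{22} = 10; x_{23} = 0; x_{24} = 4; x_{25} = 8.
The sequence repeats with period 24.
So x_{1672} = x_{0 + ((1672-0) mod 24)} = x_{16} = 4.

4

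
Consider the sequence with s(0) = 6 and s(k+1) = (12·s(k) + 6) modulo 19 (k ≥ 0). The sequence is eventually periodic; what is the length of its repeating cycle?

6

s(0) = 6, s(1) = 2, s(2) = 11, s(3) = 5, s(4) = 9, s(5) = 0, s(6) = 6.
The sequence repeats with period 6.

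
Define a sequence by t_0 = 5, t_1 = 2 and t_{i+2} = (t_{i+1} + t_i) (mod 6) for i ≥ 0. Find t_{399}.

Listing terms: t_0 = 5,  t_1 = 2,  t_2 = 1,  t_3 = 3,  t_4 = 4,  t_5 = 1,  t_6 = 5,  t_7 = 0,  t_8 = 5,  t_9 = 5,  t_{10} = 4,  t_{11} = 3,  t_{12} = 1,  t_{13} = 4,  t_{14} = 5,  t_{15} = 3,  t_{16} = 2,  t_{17} = 5,  t_{18} = 1,  t_{19} = 0,  t_{20} = 1,  t_{21} = 1,  t_{22} = 2,  t_{23} = 3,  t_{24} = 5,  t_{25} = 2.
The sequence repeats with period 24.
(399 - 0) mod 24 = 15, so t_{399} = t_{15} = 3.

3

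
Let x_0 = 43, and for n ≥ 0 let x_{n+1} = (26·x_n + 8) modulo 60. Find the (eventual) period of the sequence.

5

x_0 = 43; x_1 = 46; x_2 = 4; x_3 = 52; x_4 = 40; x_5 = 28; x_6 = 16; x_7 = 4.
Since x_7 = x_2 = 4, the sequence is eventually periodic: after a pre-period of length 2 it cycles with period 5.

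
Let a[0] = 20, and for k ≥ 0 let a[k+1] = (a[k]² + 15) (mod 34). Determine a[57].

We have a[0] = 20, a[1] = 7, a[2] = 30, a[3] = 31, a[4] = 24, a[5] = 13, a[6] = 14, a[7] = 7.
Since a[7] = a[1] = 7, the sequence is eventually periodic: after a pre-period of length 1 it cycles with period 6.
For k ≥ 1, a[k] depends only on (k - 1) mod 6. (57 - 1) mod 6 = 2, so a[57] = a[3] = 31.

31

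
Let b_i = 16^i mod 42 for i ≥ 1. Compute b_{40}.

16

We have b_1 = 16,  b_2 = 4,  b_3 = 22,  b_4 = 16.
Since b_4 = b_1 = 16, the sequence is periodic with period 3.
So b_{40} = b_{1 + ((40-1) mod 3)} = b_1 = 16.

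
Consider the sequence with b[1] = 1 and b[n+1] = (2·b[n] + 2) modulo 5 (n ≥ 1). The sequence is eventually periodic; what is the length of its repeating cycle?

4

Computing terms: b[1] = 1, b[2] = 4, b[3] = 0, b[4] = 2, b[5] = 1.
Since b[5] = b[1] = 1, the sequence is periodic with period 4.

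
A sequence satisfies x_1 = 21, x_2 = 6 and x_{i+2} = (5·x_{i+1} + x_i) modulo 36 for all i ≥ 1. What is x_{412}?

9

x_1 = 21,  x_2 = 6,  x_3 = 15,  x_4 = 9,  x_5 = 24,  x_6 = 21,  x_7 = 21,  x_8 = 18,  x_9 = 3,  x_{10} = 33,  x_{11} = 24,  x_{12} = 9,  x_{13} = 33,  x_{14} = 30,  x_{15} = 3,  x_{16} = 9,  x_{17} = 12,  x_{18} = 33,  x_{19} = 33,  x_{20} = 18,  x_{21} = 15,  x_{22} = 21,  x_{23} = 12,  x_{24} = 9,  x_{25} = 21,  x_{26} = 6.
The sequence repeats with period 24.
So x_{412} = x_{1 + ((412-1) mod 24)} = x_4 = 9.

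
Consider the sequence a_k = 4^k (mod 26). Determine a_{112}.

22

We have a_1 = 4,  a_2 = 16,  a_3 = 12,  a_4 = 22,  a_5 = 10,  a_6 = 14,  a_7 = 4.
The sequence repeats with period 6.
(112 - 1) mod 6 = 3, so a_{112} = a_4 = 22.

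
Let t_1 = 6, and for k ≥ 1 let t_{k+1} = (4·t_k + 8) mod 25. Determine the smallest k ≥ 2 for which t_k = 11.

Listing terms: t_1 = 6,  t_2 = 7,  t_3 = 11,  t_4 = 2,  t_5 = 16,  t_6 = 22,  t_7 = 21,  t_8 = 17,  t_9 = 1,  t_{10} = 12,  t_{11} = 6.
The sequence repeats with period 10.
The value 11 first appears (with k ≥ 2) at t_3.

3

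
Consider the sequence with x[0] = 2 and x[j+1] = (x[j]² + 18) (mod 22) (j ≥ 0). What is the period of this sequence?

We have x[0] = 2; x[1] = 0; x[2] = 18; x[3] = 12; x[4] = 8; x[5] = 16; x[6] = 10; x[7] = 8.
Since x[7] = x[4] = 8, the sequence is eventually periodic: after a pre-period of length 4 it cycles with period 3.

3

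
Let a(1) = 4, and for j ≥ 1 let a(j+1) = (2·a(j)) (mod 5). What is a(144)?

Computing terms: a(1) = 4, a(2) = 3, a(3) = 1, a(4) = 2, a(5) = 4.
The sequence repeats with period 4.
(144 - 1) mod 4 = 3, so a(144) = a(4) = 2.

2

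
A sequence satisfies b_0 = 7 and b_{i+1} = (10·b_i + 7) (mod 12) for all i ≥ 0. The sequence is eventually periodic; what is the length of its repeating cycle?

3

b_0 = 7,  b_1 = 5,  b_2 = 9,  b_3 = 1,  b_4 = 5.
Since b_4 = b_1 = 5, the sequence is eventually periodic: after a pre-period of length 1 it cycles with period 3.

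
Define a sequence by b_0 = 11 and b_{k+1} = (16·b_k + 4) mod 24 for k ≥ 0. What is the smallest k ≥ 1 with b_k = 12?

Computing terms: b_0 = 11; b_1 = 12; b_2 = 4; b_3 = 20; b_4 = 12.
Since b_4 = b_1 = 12, the sequence is eventually periodic: after a pre-period of length 1 it cycles with period 3.
The value 12 first appears (with k ≥ 1) at b_1.

1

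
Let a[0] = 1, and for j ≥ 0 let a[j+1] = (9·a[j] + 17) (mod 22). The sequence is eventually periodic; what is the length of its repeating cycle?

10

Computing terms: a[0] = 1; a[1] = 4; a[2] = 9; a[3] = 10; a[4] = 19; a[5] = 12; a[6] = 15; a[7] = 20; a[8] = 21; a[9] = 8; a[10] = 1.
The sequence repeats with period 10.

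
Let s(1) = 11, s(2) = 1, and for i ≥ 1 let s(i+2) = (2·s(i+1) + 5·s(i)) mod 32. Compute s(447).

We have s(1) = 11,  s(2) = 1,  s(3) = 25,  s(4) = 23,  s(5) = 11,  s(6) = 9,  s(7) = 9,  s(8) = 31,  s(9) = 11,  s(10) = 17,  s(11) = 25,  s(12) = 7,  s(13) = 11,  s(14) = 25,  s(15) = 9,  s(16) = 15,  s(17) = 11,  s(18) = 1.
The sequence repeats with period 16.
(447 - 1) mod 16 = 14, so s(447) = s(15) = 9.

9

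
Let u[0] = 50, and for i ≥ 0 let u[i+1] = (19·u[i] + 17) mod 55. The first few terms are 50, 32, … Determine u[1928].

Computing terms: u[0] = 50, u[1] = 32, u[2] = 20, u[3] = 12, u[4] = 25, u[5] = 52, u[6] = 15, u[7] = 27, u[8] = 35, u[9] = 22, u[10] = 50.
The sequence repeats with period 10.
(1928 - 0) mod 10 = 8, so u[1928] = u[8] = 35.

35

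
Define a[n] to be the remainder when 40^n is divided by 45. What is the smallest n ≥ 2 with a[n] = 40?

We have a[1] = 40, a[2] = 25, a[3] = 10, a[4] = 40.
Since a[4] = a[1] = 40, the sequence is periodic with period 3.
The value 40 next appears (with n ≥ 2) at a[4].

4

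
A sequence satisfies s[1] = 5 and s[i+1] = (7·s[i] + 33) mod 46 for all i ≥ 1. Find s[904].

22

Listing terms: s[1] = 5,  s[2] = 22,  s[3] = 3,  s[4] = 8,  s[5] = 43,  s[6] = 12,  s[7] = 25,  s[8] = 24,  s[9] = 17,  s[10] = 14,  s[11] = 39,  s[12] = 30,  s[13] = 13,  s[14] = 32,  s[15] = 27,  s[16] = 38,  s[17] = 23,  s[18] = 10,  s[19] = 11,  s[20] = 18,  s[21] = 21,  s[22] = 42,  s[23] = 5.
Since s[23] = s[1] = 5, the sequence is periodic with period 22.
(904 - 1) mod 22 = 1, so s[904] = s[2] = 22.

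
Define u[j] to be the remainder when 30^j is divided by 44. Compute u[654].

Listing terms: u[0] = 1; u[1] = 30; u[2] = 20; u[3] = 28; u[4] = 4; u[5] = 32; u[6] = 36; u[7] = 24; u[8] = 16; u[9] = 40; u[10] = 12; u[11] = 8; u[12] = 20.
Since u[12] = u[2] = 20, the sequence is eventually periodic: after a pre-period of length 2 it cycles with period 10.
For j ≥ 2, u[j] depends only on (j - 2) mod 10. (654 - 2) mod 10 = 2, so u[654] = u[4] = 4.

4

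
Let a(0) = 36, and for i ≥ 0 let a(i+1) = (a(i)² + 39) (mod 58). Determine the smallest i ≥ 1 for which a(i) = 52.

6

Computing terms: a(0) = 36,  a(1) = 1,  a(2) = 40,  a(3) = 15,  a(4) = 32,  a(5) = 19,  a(6) = 52,  a(7) = 17,  a(8) = 38,  a(9) = 33,  a(10) = 26,  a(11) = 19.
Since a(11) = a(5) = 19, the sequence is eventually periodic: after a pre-period of length 5 it cycles with period 6.
The value 52 first appears (with i ≥ 1) at a(6).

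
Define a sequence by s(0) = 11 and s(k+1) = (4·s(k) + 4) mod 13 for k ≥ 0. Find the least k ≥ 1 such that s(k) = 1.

We have s(0) = 11,  s(1) = 9,  s(2) = 1,  s(3) = 8,  s(4) = 10,  s(5) = 5,  s(6) = 11.
Since s(6) = s(0) = 11, the sequence is periodic with period 6.
The value 1 first appears (with k ≥ 1) at s(2).

2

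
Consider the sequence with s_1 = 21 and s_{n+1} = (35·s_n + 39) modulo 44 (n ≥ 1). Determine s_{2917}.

Listing terms: s_1 = 21,  s_2 = 26,  s_3 = 25,  s_4 = 34,  s_5 = 41,  s_6 = 22,  s_7 = 17,  s_8 = 18,  s_9 = 9,  s_{10} = 2,  s_{11} = 21.
The sequence repeats with period 10.
(2917 - 1) mod 10 = 6, so s_{2917} = s_7 = 17.

17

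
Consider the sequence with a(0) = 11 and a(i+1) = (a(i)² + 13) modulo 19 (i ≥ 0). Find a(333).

a(0) = 11, a(1) = 1, a(2) = 14, a(3) = 0, a(4) = 13, a(5) = 11.
The sequence repeats with period 5.
(333 - 0) mod 5 = 3, so a(333) = a(3) = 0.

0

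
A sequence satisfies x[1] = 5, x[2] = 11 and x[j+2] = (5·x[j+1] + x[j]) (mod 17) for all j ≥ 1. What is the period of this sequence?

36

x[1] = 5; x[2] = 11; x[3] = 9; x[4] = 5; x[5] = 0; x[6] = 5; x[7] = 8; x[8] = 11; x[9] = 12; x[10] = 3; x[11] = 10; x[12] = 2; x[13] = 3; x[14] = 0; x[15] = 3; x[16] = 15; x[17] = 10; x[18] = 14; x[19] = 12; x[20] = 6; x[21] = 8; x[22] = 12; x[23] = 0; x[24] = 12; x[25] = 9; x[26] = 6; x[27] = 5; x[28] = 14; x[29] = 7; x[30] = 15; x[31] = 14; x[32] = 0; x[33] = 14; x[34] = 2; x[35] = 7; x[36] = 3; x[37] = 5; x[38] = 11.
Since (x[37], x[38]) = (x[1], x[2]) = (5, 11) (two consecutive terms determine the rest), the sequence is periodic with period 36.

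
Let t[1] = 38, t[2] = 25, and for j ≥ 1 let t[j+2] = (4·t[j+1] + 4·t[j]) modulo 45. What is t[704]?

Listing terms: t[1] = 38, t[2] = 25, t[3] = 27, t[4] = 28, t[5] = 40, t[6] = 2, t[7] = 33, t[8] = 5, t[9] = 17, t[10] = 43, t[11] = 15, t[12] = 7, t[13] = 43, t[14] = 20, t[15] = 27, t[16] = 8, t[17] = 5, t[18] = 7, t[19] = 3, t[20] = 40, t[21] = 37, t[22] = 38, t[23] = 30, t[24] = 2, t[25] = 38, t[26] = 25.
Since (t[25], t[26]) = (t[1], t[2]) = (38, 25) (two consecutive terms determine the rest), the sequence is periodic with period 24.
(704 - 1) mod 24 = 7, so t[704] = t[8] = 5.

5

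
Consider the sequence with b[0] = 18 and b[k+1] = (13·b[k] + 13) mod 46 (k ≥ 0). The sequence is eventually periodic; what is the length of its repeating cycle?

22

We have b[0] = 18, b[1] = 17, b[2] = 4, b[3] = 19, b[4] = 30, b[5] = 35, b[6] = 8, b[7] = 25, b[8] = 16, b[9] = 37, b[10] = 34, b[11] = 41, b[12] = 40, b[13] = 27, b[14] = 42, b[15] = 7, b[16] = 12, b[17] = 31, b[18] = 2, b[19] = 39, b[20] = 14, b[21] = 11, b[22] = 18.
The sequence repeats with period 22.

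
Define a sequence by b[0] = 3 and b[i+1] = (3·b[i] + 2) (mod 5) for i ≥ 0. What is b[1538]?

0

b[0] = 3,  b[1] = 1,  b[2] = 0,  b[3] = 2,  b[4] = 3.
The sequence repeats with period 4.
(1538 - 0) mod 4 = 2, so b[1538] = b[2] = 0.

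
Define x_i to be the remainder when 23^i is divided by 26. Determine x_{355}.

23

We have x_1 = 23,  x_2 = 9,  x_3 = 25,  x_4 = 3,  x_5 = 17,  x_6 = 1,  x_7 = 23.
Since x_7 = x_1 = 23, the sequence is periodic with period 6.
(355 - 1) mod 6 = 0, so x_{355} = x_1 = 23.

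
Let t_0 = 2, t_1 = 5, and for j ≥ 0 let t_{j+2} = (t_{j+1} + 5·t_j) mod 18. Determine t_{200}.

15

Computing terms: t_0 = 2; t_1 = 5; t_2 = 15; t_3 = 4; t_4 = 7; t_5 = 9; t_6 = 8; t_7 = 17; t_8 = 3; t_9 = 16; t_{10} = 13; t_{11} = 3; t_{12} = 14; t_{13} = 11; t_{14} = 9; t_{15} = 10; t_{16} = 1; t_{17} = 15; t_{18} = 2; t_{19} = 5.
Since (t_{18}, t_{19}) = (t_0, t_1) = (2, 5) (two consecutive terms determine the rest), the sequence is periodic with period 18.
So t_{200} = t_{0 + ((200-0) mod 18)} = t_2 = 15.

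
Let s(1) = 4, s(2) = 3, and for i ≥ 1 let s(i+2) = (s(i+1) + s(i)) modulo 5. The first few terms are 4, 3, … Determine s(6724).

0

We have s(1) = 4, s(2) = 3, s(3) = 2, s(4) = 0, s(5) = 2, s(6) = 2, s(7) = 4, s(8) = 1, s(9) = 0, s(10) = 1, s(11) = 1, s(12) = 2, s(13) = 3, s(14) = 0, s(15) = 3, s(16) = 3, s(17) = 1, s(18) = 4, s(19) = 0, s(20) = 4, s(21) = 4, s(22) = 3.
The sequence repeats with period 20.
(6724 - 1) mod 20 = 3, so s(6724) = s(4) = 0.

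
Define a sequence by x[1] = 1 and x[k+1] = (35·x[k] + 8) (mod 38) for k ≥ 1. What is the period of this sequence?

9

Listing terms: x[1] = 1, x[2] = 5, x[3] = 31, x[4] = 29, x[5] = 35, x[6] = 17, x[7] = 33, x[8] = 23, x[9] = 15, x[10] = 1.
The sequence repeats with period 9.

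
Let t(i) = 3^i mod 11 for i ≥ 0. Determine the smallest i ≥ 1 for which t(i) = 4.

4

Listing terms: t(0) = 1,  t(1) = 3,  t(2) = 9,  t(3) = 5,  t(4) = 4,  t(5) = 1.
The sequence repeats with period 5.
The value 4 first appears (with i ≥ 1) at t(4).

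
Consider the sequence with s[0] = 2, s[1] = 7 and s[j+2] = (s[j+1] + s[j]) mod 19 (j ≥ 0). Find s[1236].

8

We have s[0] = 2,  s[1] = 7,  s[2] = 9,  s[3] = 16,  s[4] = 6,  s[5] = 3,  s[6] = 9,  s[7] = 12,  s[8] = 2,  s[9] = 14,  s[10] = 16,  s[11] = 11,  s[12] = 8,  s[13] = 0,  s[14] = 8,  s[15] = 8,  s[16] = 16,  s[17] = 5,  s[18] = 2,  s[19] = 7.
The sequence repeats with period 18.
(1236 - 0) mod 18 = 12, so s[1236] = s[12] = 8.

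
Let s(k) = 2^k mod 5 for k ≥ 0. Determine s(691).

s(0) = 1,  s(1) = 2,  s(2) = 4,  s(3) = 3,  s(4) = 1.
Since s(4) = s(0) = 1, the sequence is periodic with period 4.
(691 - 0) mod 4 = 3, so s(691) = s(3) = 3.

3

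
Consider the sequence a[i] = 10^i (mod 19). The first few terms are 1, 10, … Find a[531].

a[0] = 1; a[1] = 10; a[2] = 5; a[3] = 12; a[4] = 6; a[5] = 3; a[6] = 11; a[7] = 15; a[8] = 17; a[9] = 18; a[10] = 9; a[11] = 14; a[12] = 7; a[13] = 13; a[14] = 16; a[15] = 8; a[16] = 4; a[17] = 2; a[18] = 1.
Since a[18] = a[0] = 1, the sequence is periodic with period 18.
So a[531] = a[0 + ((531-0) mod 18)] = a[9] = 18.

18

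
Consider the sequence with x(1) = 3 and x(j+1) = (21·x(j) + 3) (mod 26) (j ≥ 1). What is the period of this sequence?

Computing terms: x(1) = 3,  x(2) = 14,  x(3) = 11,  x(4) = 0,  x(5) = 3.
The sequence repeats with period 4.

4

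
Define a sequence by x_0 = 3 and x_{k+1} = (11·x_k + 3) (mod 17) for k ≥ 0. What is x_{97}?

2

Computing terms: x_0 = 3,  x_1 = 2,  x_2 = 8,  x_3 = 6,  x_4 = 1,  x_5 = 14,  x_6 = 4,  x_7 = 13,  x_8 = 10,  x_9 = 11,  x_{10} = 5,  x_{11} = 7,  x_{12} = 12,  x_{13} = 16,  x_{14} = 9,  x_{15} = 0,  x_{16} = 3.
Since x_{16} = x_0 = 3, the sequence is periodic with period 16.
So x_{97} = x_{0 + ((97-0) mod 16)} = x_1 = 2.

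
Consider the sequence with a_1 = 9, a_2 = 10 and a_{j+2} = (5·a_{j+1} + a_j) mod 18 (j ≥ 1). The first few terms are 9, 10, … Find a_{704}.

a_1 = 9; a_2 = 10; a_3 = 5; a_4 = 17; a_5 = 0; a_6 = 17; a_7 = 13; a_8 = 10; a_9 = 9; a_{10} = 1; a_{11} = 14; a_{12} = 17; a_{13} = 9; a_{14} = 8; a_{15} = 13; a_{16} = 1; a_{17} = 0; a_{18} = 1; a_{19} = 5; a_{20} = 8; a_{21} = 9; a_{22} = 17; a_{23} = 4; a_{24} = 1; a_{25} = 9; a_{26} = 10.
The sequence repeats with period 24.
So a_{704} = a_{1 + ((704-1) mod 24)} = a_8 = 10.

10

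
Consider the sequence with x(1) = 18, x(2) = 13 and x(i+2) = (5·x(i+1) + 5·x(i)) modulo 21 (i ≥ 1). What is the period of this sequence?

Computing terms: x(1) = 18, x(2) = 13, x(3) = 8, x(4) = 0, x(5) = 19, x(6) = 11, x(7) = 3, x(8) = 7, x(9) = 8, x(10) = 12, x(11) = 16, x(12) = 14, x(13) = 3, x(14) = 1, x(15) = 20, x(16) = 0, x(17) = 16, x(18) = 17, x(19) = 18, x(20) = 7, x(21) = 20, x(22) = 9, x(23) = 19, x(24) = 14, x(25) = 18, x(26) = 13.
Since (x(25), x(26)) = (x(1), x(2)) = (18, 13) (two consecutive terms determine the rest), the sequence is periodic with period 24.

24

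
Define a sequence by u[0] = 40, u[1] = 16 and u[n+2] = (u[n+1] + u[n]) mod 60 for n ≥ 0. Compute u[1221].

56

Listing terms: u[0] = 40; u[1] = 16; u[2] = 56; u[3] = 12; u[4] = 8; u[5] = 20; u[6] = 28; u[7] = 48; u[8] = 16; u[9] = 4; u[10] = 20; u[11] = 24; u[12] = 44; u[13] = 8; u[14] = 52; u[15] = 0; u[16] = 52; u[17] = 52; u[18] = 44; u[19] = 36; u[20] = 20; u[21] = 56; u[22] = 16; u[23] = 12; u[24] = 28; u[25] = 40; u[26] = 8; u[27] = 48; u[28] = 56; u[29] = 44; u[30] = 40; u[31] = 24; u[32] = 4; u[33] = 28; u[34] = 32; u[35] = 0; u[36] = 32; u[37] = 32; u[38] = 4; u[39] = 36; u[40] = 40; u[41] = 16.
The sequence repeats with period 40.
(1221 - 0) mod 40 = 21, so u[1221] = u[21] = 56.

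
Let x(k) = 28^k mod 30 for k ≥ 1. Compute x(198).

4

Computing terms: x(1) = 28,  x(2) = 4,  x(3) = 22,  x(4) = 16,  x(5) = 28.
Since x(5) = x(1) = 28, the sequence is periodic with period 4.
(198 - 1) mod 4 = 1, so x(198) = x(2) = 4.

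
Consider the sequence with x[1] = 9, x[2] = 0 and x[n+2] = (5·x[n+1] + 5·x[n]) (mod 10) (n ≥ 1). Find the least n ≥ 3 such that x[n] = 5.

3

We have x[1] = 9,  x[2] = 0,  x[3] = 5,  x[4] = 5,  x[5] = 0,  x[6] = 5.
Since (x[5], x[6]) = (x[2], x[3]) = (0, 5) (two consecutive terms determine the rest), the sequence is eventually periodic: after a pre-period of length 1 it cycles with period 3.
The value 5 first appears (with n ≥ 3) at x[3].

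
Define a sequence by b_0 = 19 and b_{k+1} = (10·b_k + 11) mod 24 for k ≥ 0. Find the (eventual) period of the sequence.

Listing terms: b_0 = 19, b_1 = 9, b_2 = 5, b_3 = 13, b_4 = 21, b_5 = 5.
Since b_5 = b_2 = 5, the sequence is eventually periodic: after a pre-period of length 2 it cycles with period 3.

3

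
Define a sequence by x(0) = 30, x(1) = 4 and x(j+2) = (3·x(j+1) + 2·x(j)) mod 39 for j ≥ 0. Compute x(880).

x(0) = 30; x(1) = 4; x(2) = 33; x(3) = 29; x(4) = 36; x(5) = 10; x(6) = 24; x(7) = 14; x(8) = 12; x(9) = 25; x(10) = 21; x(11) = 35; x(12) = 30; x(13) = 4.
Since (x(12), x(13)) = (x(0), x(1)) = (30, 4) (two consecutive terms determine the rest), the sequence is periodic with period 12.
So x(880) = x(0 + ((880-0) mod 12)) = x(4) = 36.

36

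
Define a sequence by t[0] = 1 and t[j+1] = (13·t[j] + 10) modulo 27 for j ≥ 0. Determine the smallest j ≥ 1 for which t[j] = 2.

16

t[0] = 1,  t[1] = 23,  t[2] = 12,  t[3] = 4,  t[4] = 8,  t[5] = 6,  t[6] = 7,  t[7] = 20,  t[8] = 0,  t[9] = 10,  t[10] = 5,  t[11] = 21,  t[12] = 13,  t[13] = 17,  t[14] = 15,  t[15] = 16,  t[16] = 2,  t[17] = 9,  t[18] = 19,  t[19] = 14,  t[20] = 3,  t[21] = 22,  t[22] = 26,  t[23] = 24,  t[24] = 25,  t[25] = 11,  t[26] = 18,  t[27] = 1.
Since t[27] = t[0] = 1, the sequence is periodic with period 27.
The value 2 first appears (with j ≥ 1) at t[16].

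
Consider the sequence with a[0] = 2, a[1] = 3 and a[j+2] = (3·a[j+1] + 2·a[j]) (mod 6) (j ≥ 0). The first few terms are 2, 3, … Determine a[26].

Computing terms: a[0] = 2,  a[1] = 3,  a[2] = 1,  a[3] = 3,  a[4] = 5,  a[5] = 3,  a[6] = 1.
Since (a[5], a[6]) = (a[1], a[2]) = (3, 1) (two consecutive terms determine the rest), the sequence is eventually periodic: after a pre-period of length 1 it cycles with period 4.
For j ≥ 1, a[j] depends only on (j - 1) mod 4. (26 - 1) mod 4 = 1, so a[26] = a[2] = 1.

1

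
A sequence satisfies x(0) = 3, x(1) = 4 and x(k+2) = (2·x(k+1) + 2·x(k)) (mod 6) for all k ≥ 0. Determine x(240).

0

x(0) = 3; x(1) = 4; x(2) = 2; x(3) = 0; x(4) = 4; x(5) = 2.
Since (x(4), x(5)) = (x(1), x(2)) = (4, 2) (two consecutive terms determine the rest), the sequence is eventually periodic: after a pre-period of length 1 it cycles with period 3.
For k ≥ 1, x(k) depends only on (k - 1) mod 3. (240 - 1) mod 3 = 2, so x(240) = x(3) = 0.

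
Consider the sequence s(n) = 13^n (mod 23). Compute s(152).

3

Listing terms: s(1) = 13; s(2) = 8; s(3) = 12; s(4) = 18; s(5) = 4; s(6) = 6; s(7) = 9; s(8) = 2; s(9) = 3; s(10) = 16; s(11) = 1; s(12) = 13.
Since s(12) = s(1) = 13, the sequence is periodic with period 11.
So s(152) = s(1 + ((152-1) mod 11)) = s(9) = 3.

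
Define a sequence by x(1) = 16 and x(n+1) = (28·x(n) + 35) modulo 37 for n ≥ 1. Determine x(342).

Listing terms: x(1) = 16,  x(2) = 2,  x(3) = 17,  x(4) = 30,  x(5) = 24,  x(6) = 4,  x(7) = 36,  x(8) = 7,  x(9) = 9,  x(10) = 28,  x(11) = 5,  x(12) = 27,  x(13) = 14,  x(14) = 20,  x(15) = 3,  x(16) = 8,  x(17) = 0,  x(18) = 35,  x(19) = 16.
The sequence repeats with period 18.
(342 - 1) mod 18 = 17, so x(342) = x(18) = 35.

35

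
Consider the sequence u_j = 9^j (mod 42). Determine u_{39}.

15

Listing terms: u_0 = 1; u_1 = 9; u_2 = 39; u_3 = 15; u_4 = 9.
Since u_4 = u_1 = 9, the sequence is eventually periodic: after a pre-period of length 1 it cycles with period 3.
For j ≥ 1, u_j depends only on (j - 1) mod 3. (39 - 1) mod 3 = 2, so u_{39} = u_3 = 15.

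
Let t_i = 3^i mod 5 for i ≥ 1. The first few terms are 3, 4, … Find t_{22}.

t_1 = 3, t_2 = 4, t_3 = 2, t_4 = 1, t_5 = 3.
Since t_5 = t_1 = 3, the sequence is periodic with period 4.
So t_{22} = t_{1 + ((22-1) mod 4)} = t_2 = 4.

4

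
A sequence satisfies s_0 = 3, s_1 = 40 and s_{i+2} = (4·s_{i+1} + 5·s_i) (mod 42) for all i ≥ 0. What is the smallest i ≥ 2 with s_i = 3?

6

s_0 = 3; s_1 = 40; s_2 = 7; s_3 = 18; s_4 = 23; s_5 = 14; s_6 = 3; s_7 = 40.
Since (s_6, s_7) = (s_0, s_1) = (3, 40) (two consecutive terms determine the rest), the sequence is periodic with period 6.
The value 3 next appears (with i ≥ 2) at s_6.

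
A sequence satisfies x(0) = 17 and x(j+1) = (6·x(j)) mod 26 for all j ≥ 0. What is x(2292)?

Computing terms: x(0) = 17, x(1) = 24, x(2) = 14, x(3) = 6, x(4) = 10, x(5) = 8, x(6) = 22, x(7) = 2, x(8) = 12, x(9) = 20, x(10) = 16, x(11) = 18, x(12) = 4, x(13) = 24.
Since x(13) = x(1) = 24, the sequence is eventually periodic: after a pre-period of length 1 it cycles with period 12.
For j ≥ 1, x(j) depends only on (j - 1) mod 12. (2292 - 1) mod 12 = 11, so x(2292) = x(12) = 4.

4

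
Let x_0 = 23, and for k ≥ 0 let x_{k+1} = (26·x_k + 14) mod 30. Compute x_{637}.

6

We have x_0 = 23, x_1 = 12, x_2 = 26, x_3 = 0, x_4 = 14, x_5 = 18, x_6 = 2, x_7 = 6, x_8 = 20, x_9 = 24, x_{10} = 8, x_{11} = 12.
Since x_{11} = x_1 = 12, the sequence is eventually periodic: after a pre-period of length 1 it cycles with period 10.
For k ≥ 1, x_k depends only on (k - 1) mod 10. (637 - 1) mod 10 = 6, so x_{637} = x_7 = 6.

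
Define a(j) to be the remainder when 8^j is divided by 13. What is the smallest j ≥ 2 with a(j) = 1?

4

a(1) = 8,  a(2) = 12,  a(3) = 5,  a(4) = 1,  a(5) = 8.
Since a(5) = a(1) = 8, the sequence is periodic with period 4.
The value 1 first appears (with j ≥ 2) at a(4).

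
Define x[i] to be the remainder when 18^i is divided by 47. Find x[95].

We have x[1] = 18,  x[2] = 42,  x[3] = 4,  x[4] = 25,  x[5] = 27,  x[6] = 16,  x[7] = 6,  x[8] = 14,  x[9] = 17,  x[10] = 24,  x[11] = 9,  x[12] = 21,  x[13] = 2,  x[14] = 36,  x[15] = 37,  x[16] = 8,  x[17] = 3,  x[18] = 7,  x[19] = 32,  x[20] = 12,  x[21] = 28,  x[22] = 34,  x[23] = 1,  x[24] = 18.
The sequence repeats with period 23.
So x[95] = x[1 + ((95-1) mod 23)] = x[3] = 4.

4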